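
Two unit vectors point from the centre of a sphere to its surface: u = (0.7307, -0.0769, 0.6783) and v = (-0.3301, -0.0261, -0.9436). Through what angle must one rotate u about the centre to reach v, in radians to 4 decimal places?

2.6451 rad

u·v = -0.8792; |u| = 1.0000, |v| = 1.0000.
cos θ = (u·v)/(|u||v|) = -0.8793, so θ = 2.6451 rad.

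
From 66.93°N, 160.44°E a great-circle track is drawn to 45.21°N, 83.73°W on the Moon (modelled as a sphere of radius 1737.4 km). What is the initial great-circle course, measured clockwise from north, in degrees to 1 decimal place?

48.5°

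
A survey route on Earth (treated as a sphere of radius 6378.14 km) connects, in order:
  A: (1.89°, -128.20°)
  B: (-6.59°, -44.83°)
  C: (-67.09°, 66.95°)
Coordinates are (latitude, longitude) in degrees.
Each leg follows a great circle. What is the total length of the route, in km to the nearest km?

19570 km

Leg A→B: central angle 1.4597 rad, distance 9310.3 km.
Leg B→C: central angle 1.6086 rad, distance 10259.8 km.
Total: 9310.3 + 10259.8 ≈ 19570 km.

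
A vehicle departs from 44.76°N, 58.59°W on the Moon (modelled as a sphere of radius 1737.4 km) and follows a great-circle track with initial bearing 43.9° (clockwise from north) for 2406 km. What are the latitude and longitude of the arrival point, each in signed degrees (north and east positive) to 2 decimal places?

39.27°, 59.74°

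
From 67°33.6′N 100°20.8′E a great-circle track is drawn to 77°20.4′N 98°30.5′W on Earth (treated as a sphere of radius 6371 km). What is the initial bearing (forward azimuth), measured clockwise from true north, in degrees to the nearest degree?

7°

With φ₁ = 1.1791, φ₂ = 1.3498, Δλ = 2.8125 rad, the forward-azimuth formula gives
θ = atan2( sin Δλ cos φ₂ , cos φ₁ sin φ₂ − sin φ₁ cos φ₂ cos Δλ ) = atan2(0.0708, 0.5641) = 7.16°.
So the initial bearing is 7°.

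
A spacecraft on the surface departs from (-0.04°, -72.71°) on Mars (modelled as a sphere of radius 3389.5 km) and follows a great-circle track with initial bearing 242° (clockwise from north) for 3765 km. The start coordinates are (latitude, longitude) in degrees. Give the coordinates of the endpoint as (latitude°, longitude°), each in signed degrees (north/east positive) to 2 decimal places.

-24.90°, -133.43°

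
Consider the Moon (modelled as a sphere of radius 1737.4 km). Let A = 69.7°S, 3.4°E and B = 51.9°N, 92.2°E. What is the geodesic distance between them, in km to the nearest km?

Let φ₁ = -1.2165 rad, φ₂ = 0.9058 rad, and Δλ = 1.5499 rad.
Haversine: a = sin²(Δφ/2) + cos φ₁ cos φ₂ sin²(Δλ/2) = 0.7620 + (0.3469)(0.6170)(0.4895) = 0.86679.
Central angle c = 2·arcsin(√a) = 2.39436 rad.
Distance = R·c = 1737.4 × 2.3944 ≈ 4160 km.

4160 km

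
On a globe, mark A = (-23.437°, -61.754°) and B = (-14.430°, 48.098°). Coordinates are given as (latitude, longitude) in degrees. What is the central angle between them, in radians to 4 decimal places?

In radians: φ₁ = -0.4091, φ₂ = -0.2519, Δλ = 109.852° = 1.9173 rad.
cos c = sin φ₁ sin φ₂ + cos φ₁ cos φ₂ cos Δλ = (-0.3977)(-0.2492) + (0.9175)(0.9685)(-0.3396) = -0.20263,
so c = arccos(-0.20263) = 1.77484 rad.
So the angular separation is 1.7748 rad.

1.7748 rad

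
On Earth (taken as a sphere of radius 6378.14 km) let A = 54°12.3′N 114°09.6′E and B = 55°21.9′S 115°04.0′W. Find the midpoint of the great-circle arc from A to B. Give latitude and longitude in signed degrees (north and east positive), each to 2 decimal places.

Central angle δ = 2.6562 rad. Interpolating on the sphere with fraction f = 0.5:
P = [sin((1−f)δ)·A + sin(fδ)·B] / sin δ = 2.0803·A + 2.0803·B in Cartesian coordinates,
giving P = (-0.9989, 0.0392, -0.0243), i.e. latitude -1.39°, longitude 177.75°.

-1.39°, 177.75°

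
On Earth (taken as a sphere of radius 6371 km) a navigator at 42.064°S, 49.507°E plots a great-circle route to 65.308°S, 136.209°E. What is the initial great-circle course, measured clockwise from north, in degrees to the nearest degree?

Δλ = 86.702° = 1.5132 rad.
y = sin Δλ · cos φ₂ = (0.9983)(0.4177) = 0.4170
x = cos φ₁ sin φ₂ − sin φ₁ cos φ₂ cos Δλ = (0.7424)(-0.9086) − (-0.6700)(0.4177)(0.0575) = -0.6584
θ = atan2(y, x) = 147.65°, so the bearing is 148°.

148°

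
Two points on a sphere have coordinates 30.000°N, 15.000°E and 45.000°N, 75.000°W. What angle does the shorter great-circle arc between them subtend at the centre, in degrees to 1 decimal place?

69.3°

Let φ₁ = 0.5236 rad, φ₂ = 0.7854 rad, and Δλ = -1.5708 rad.
cos c = sin φ₁ sin φ₂ + cos φ₁ cos φ₂ cos Δλ = (0.5000)(0.7071) + (0.8660)(0.7071)(0.0000) = 0.35355,
so c = arccos(0.35355) = 1.20943 rad.
So the angular separation is 69.3°.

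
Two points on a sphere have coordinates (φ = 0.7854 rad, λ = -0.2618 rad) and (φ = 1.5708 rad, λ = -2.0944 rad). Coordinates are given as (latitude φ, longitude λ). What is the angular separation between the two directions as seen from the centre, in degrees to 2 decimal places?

In radians: φ₁ = 0.7854, φ₂ = 1.5708, Δλ = -105.000° = -1.8326 rad.
Haversine: a = sin²(Δφ/2) + cos φ₁ cos φ₂ sin²(Δλ/2) = 0.1464 + (0.7071)(-0.0000)(0.6294) = 0.14645.
Central angle c = 2·arcsin(√a) = 0.78540 rad.
So the angular separation is 45.00°.

45.00°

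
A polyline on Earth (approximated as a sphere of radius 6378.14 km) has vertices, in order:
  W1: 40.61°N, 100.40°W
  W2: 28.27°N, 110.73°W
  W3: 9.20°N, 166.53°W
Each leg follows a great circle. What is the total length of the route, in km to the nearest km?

7860 km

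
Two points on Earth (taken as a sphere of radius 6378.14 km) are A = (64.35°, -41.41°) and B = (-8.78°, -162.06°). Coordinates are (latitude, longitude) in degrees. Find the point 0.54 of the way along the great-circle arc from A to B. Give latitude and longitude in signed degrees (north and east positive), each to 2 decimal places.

The central angle between A and B is δ = 1.9344 rad.
With f = 0.54, the slerp weights are sin((1−f)δ)/sin δ = 0.8313 and sin(fδ)/sin δ = 0.9252.
Weighted sum of the unit vectors: (0.8313)·(0.3247,-0.2863,0.9015) + (0.9252)·(-0.9402,-0.3044,-0.1526) = (-0.6000, -0.5197, 0.6082).
Converting back: φ = atan2(z, √(x²+y²)) = 37.46°, λ = atan2(y, x) = -139.10°.

37.46°, -139.10°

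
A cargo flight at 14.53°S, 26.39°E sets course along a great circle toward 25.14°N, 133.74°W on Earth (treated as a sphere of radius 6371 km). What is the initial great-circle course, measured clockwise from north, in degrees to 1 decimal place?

With φ₁ = -0.2536, φ₂ = 0.4388, Δλ = -2.7948 rad, the forward-azimuth formula gives
θ = atan2( sin Δλ cos φ₂ , cos φ₁ sin φ₂ − sin φ₁ cos φ₂ cos Δλ ) = atan2(-0.3077, 0.1976) = -57.29°.
Adding 360° brings this into [0°, 360°): 302.7°.

302.7°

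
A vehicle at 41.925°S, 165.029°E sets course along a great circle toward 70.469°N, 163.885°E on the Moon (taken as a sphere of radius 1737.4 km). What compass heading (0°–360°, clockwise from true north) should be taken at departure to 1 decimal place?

359.6°

Δλ = -1.144° = -0.0200 rad.
y = sin Δλ · cos φ₂ = (-0.0200)(0.3343) = -0.0067
x = cos φ₁ sin φ₂ − sin φ₁ cos φ₂ cos Δλ = (0.7440)(0.9425) − (-0.6682)(0.3343)(0.9998) = 0.9245
θ = atan2(y, x) = -0.41°; adding 360° gives 359.6°.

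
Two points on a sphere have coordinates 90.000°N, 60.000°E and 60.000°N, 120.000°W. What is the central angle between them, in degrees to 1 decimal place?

30.0°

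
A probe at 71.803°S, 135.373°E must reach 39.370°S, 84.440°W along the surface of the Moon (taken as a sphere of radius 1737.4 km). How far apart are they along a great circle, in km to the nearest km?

1981 km

With latitudes φ₁ = -71.803°, φ₂ = -39.370° and longitude difference Δλ = 140.187°:
Haversine: a = sin²(Δφ/2) + cos φ₁ cos φ₂ sin²(Δλ/2) = 0.0780 + (0.3123)(0.7731)(0.8841) = 0.29142.
Central angle c = 2·arcsin(√a) = 1.14048 rad.
Distance = R·c = 1737.4 × 1.1405 ≈ 1981 km.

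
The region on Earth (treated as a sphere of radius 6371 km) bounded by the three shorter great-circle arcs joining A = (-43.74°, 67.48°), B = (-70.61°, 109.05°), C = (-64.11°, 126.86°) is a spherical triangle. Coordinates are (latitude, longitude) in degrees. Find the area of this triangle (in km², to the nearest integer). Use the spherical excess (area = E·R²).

1853803 km²

Side lengths (central angles): a = 0.1637, b = 0.6718, c = 0.5888 rad; semiperimeter s = 0.7122.
By l'Huilier's theorem, tan(E/4) = √[tan(s/2) tan((s−a)/2) tan((s−b)/2) tan((s−c)/2)], giving spherical excess E = 0.0457 rad.
Area = E·R² = 0.0457 × (6371)² ≈ 1853803 km².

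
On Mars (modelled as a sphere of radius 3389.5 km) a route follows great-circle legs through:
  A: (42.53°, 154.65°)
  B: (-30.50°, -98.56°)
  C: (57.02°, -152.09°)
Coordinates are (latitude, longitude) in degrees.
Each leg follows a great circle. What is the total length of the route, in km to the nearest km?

13028 km

Leg A→B: central angle 2.1253 rad, distance 7203.6 km.
Leg B→C: central angle 1.7183 rad, distance 5824.2 km.
Total: 7203.6 + 5824.2 ≈ 13028 km.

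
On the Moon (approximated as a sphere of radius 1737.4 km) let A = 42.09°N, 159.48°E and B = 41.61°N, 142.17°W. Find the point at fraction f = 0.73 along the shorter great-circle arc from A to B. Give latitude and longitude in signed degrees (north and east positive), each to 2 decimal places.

The central angle between A and B is δ = 0.7433 rad.
With f = 0.73, the slerp weights are sin((1−f)δ)/sin δ = 0.2946 and sin(fδ)/sin δ = 0.7630.
Weighted sum of the unit vectors: (0.2946)·(-0.6950,0.2601,0.6703) + (0.7630)·(-0.5905,-0.4586,0.6641) = (-0.6553, -0.2733, 0.7042).
Converting back: φ = atan2(z, √(x²+y²)) = 44.76°, λ = atan2(y, x) = -157.36°.

44.76°, -157.36°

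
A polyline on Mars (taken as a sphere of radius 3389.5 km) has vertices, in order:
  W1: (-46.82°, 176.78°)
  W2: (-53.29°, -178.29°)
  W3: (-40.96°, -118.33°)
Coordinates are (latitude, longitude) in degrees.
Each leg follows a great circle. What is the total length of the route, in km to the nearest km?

2868 km

Leg W1→W2: central angle 0.1256 rad, distance 425.9 km.
Leg W2→W3: central angle 0.7205 rad, distance 2442.0 km.
Total: 425.9 + 2442.0 ≈ 2868 km.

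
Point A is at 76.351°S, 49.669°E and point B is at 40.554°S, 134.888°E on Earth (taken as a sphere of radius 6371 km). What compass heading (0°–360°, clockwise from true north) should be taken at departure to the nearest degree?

97°

With φ₁ = -1.3326, φ₂ = -0.7078, Δλ = 1.4874 rad, the forward-azimuth formula gives
θ = atan2( sin Δλ cos φ₂ , cos φ₁ sin φ₂ − sin φ₁ cos φ₂ cos Δλ ) = atan2(0.7571, -0.0919) = 96.92°.
So the initial bearing is 97°.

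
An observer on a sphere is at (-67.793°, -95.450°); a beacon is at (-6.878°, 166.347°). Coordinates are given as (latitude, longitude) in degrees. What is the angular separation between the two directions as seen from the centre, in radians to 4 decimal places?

1.5134 rad

Let φ₁ = -1.1832 rad, φ₂ = -0.1200 rad, and Δλ = -1.7140 rad.
cos c = sin φ₁ sin φ₂ + cos φ₁ cos φ₂ cos Δλ = (-0.9258)(-0.1198) + (0.3780)(0.9928)(-0.1427) = 0.05733,
so c = arccos(0.05733) = 1.51343 rad.
So the angular separation is 1.5134 rad.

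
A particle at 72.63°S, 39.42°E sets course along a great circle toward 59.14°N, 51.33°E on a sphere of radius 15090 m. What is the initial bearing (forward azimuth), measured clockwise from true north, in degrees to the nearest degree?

8°

With φ₁ = -1.2676, φ₂ = 1.0322, Δλ = 0.2079 rad, the forward-azimuth formula gives
θ = atan2( sin Δλ cos φ₂ , cos φ₁ sin φ₂ − sin φ₁ cos φ₂ cos Δλ ) = atan2(0.1059, 0.7353) = 8.19°.
So the initial bearing is 8°.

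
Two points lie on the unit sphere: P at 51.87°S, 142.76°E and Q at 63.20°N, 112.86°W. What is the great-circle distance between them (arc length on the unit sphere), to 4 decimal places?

With latitudes φ₁ = -51.870°, φ₂ = 63.200° and longitude difference Δλ = 104.380°:
Haversine: a = sin²(Δφ/2) + cos φ₁ cos φ₂ sin²(Δλ/2) = 0.7119 + (0.6174)(0.4509)(0.6242) = 0.88563.
Central angle c = 2·arcsin(√a) = 2.45161 rad.
On the unit sphere the arc length equals the central angle: 2.4516.

2.4516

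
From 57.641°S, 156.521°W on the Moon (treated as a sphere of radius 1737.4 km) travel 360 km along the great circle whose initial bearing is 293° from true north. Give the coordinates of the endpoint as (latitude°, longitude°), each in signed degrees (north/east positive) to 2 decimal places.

Angular distance δ = d/R = 360/1737.4 = 0.20721 rad; initial bearing θ = 5.1138 rad.
sin φ₂ = sin φ₁ cos δ + cos φ₁ sin δ cos θ = (-0.8447)(0.9786) + (0.5352)(0.2057)(0.3907) = -0.7836, so φ₂ = -51.59°.
Δλ = atan2(sin θ sin δ cos φ₁, cos δ − sin φ₁ sin φ₂) = atan2(-0.1014, 0.3167) = -17.748°.
λ₂ = -156.521° − 17.748° = -174.27°.

-51.59°, -174.27°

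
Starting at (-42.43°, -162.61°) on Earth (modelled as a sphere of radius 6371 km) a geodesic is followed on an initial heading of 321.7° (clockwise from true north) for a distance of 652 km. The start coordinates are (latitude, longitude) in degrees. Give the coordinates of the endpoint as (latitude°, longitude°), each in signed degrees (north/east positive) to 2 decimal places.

-37.73°, -167.20°

Angular distance δ = d/R = 652/6371 = 0.10234 rad; initial bearing θ = 5.6147 rad.
sin φ₂ = sin φ₁ cos δ + cos φ₁ sin δ cos θ = (-0.6747)(0.9948) + (0.7381)(0.1022)(0.7848) = -0.6120, so φ₂ = -37.73°.
Δλ = atan2(sin θ sin δ cos φ₁, cos δ − sin φ₁ sin φ₂) = atan2(-0.0467, 0.5819) = -4.592°.
λ₂ = -162.610° − 4.592° = -167.20°.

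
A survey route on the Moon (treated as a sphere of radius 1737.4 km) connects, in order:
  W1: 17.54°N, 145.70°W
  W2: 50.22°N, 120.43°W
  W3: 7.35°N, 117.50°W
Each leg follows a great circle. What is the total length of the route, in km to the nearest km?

2468 km

Leg W1→W2: central angle 0.6708 rad, distance 1165.5 km.
Leg W2→W3: central angle 0.7494 rad, distance 1302.1 km.
Total: 1165.5 + 1302.1 ≈ 2468 km.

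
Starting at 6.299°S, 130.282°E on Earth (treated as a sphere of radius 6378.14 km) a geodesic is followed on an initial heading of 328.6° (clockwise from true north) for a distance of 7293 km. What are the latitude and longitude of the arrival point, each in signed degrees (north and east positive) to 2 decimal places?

46.60°, 86.64°

Angular distance δ = d/R = 7293/6378.14 = 1.14344 rad; initial bearing θ = 5.7352 rad.
sin φ₂ = sin φ₁ cos δ + cos φ₁ sin δ cos θ = (-0.1097)(0.4145) + (0.9940)(0.9101)(0.8536) = 0.7266, so φ₂ = 46.60°.
Δλ = atan2(sin θ sin δ cos φ₁, cos δ − sin φ₁ sin φ₂) = atan2(-0.4713, 0.4942) = -43.641°.
λ₂ = 130.282° − 43.641° = 86.64°.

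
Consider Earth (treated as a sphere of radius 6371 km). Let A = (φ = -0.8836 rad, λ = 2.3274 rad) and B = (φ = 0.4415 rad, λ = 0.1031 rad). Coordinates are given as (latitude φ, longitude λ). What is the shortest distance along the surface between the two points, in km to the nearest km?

Let φ₁ = -0.8836 rad, φ₂ = 0.4415 rad, and Δλ = -2.2243 rad.
cos c = sin φ₁ sin φ₂ + cos φ₁ cos φ₂ cos Δλ = (-0.7730)(0.4273) + (0.6344)(0.9041)(-0.6080) = -0.67901,
so c = arccos(-0.67901) = 2.31721 rad.
Distance = R·c = 6371 × 2.3172 ≈ 14763 km.

14763 km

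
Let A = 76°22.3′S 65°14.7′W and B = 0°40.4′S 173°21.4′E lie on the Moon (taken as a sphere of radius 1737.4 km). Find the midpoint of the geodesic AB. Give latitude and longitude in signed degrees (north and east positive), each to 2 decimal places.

The central angle between A and B is δ = 1.6824 rad.
With f = 0.5, the slerp weights are sin((1−f)δ)/sin δ = 0.7501 and sin(fδ)/sin δ = 0.7501.
Weighted sum of the unit vectors: (0.7501)·(0.0987,-0.2140,-0.9718) + (0.7501)·(-0.9932,0.1157,-0.0118) = (-0.6710, -0.0737, -0.7378).
Converting back: φ = atan2(z, √(x²+y²)) = -47.54°, λ = atan2(y, x) = -173.73°.

-47.54°, -173.73°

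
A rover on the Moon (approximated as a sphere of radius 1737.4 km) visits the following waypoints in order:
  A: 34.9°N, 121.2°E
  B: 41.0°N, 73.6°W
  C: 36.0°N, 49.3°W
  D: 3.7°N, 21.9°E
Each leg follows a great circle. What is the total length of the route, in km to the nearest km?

5917 km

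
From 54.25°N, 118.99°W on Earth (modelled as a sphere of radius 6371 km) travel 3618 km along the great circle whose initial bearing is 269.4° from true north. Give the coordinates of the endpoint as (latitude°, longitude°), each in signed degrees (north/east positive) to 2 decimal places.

42.91°, -166.24°

Angular distance δ = d/R = 3618/6371 = 0.56789 rad; initial bearing θ = 4.7019 rad.
sin φ₂ = sin φ₁ cos δ + cos φ₁ sin δ cos θ = (0.8116)(0.8430) + (0.5842)(0.5379)(-0.0105) = 0.6809, so φ₂ = 42.91°.
Δλ = atan2(sin θ sin δ cos φ₁, cos δ − sin φ₁ sin φ₂) = atan2(-0.3142, 0.2904) = -47.252°.
λ₂ = -118.990° − 47.252° = -166.24°.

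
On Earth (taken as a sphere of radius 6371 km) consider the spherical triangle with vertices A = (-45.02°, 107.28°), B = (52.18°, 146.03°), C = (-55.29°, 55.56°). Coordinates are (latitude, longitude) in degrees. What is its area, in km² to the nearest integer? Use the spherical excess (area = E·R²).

22582015 km²

Side lengths (central angles): a = 2.2813, b = 0.5902, c = 1.7934 rad; semiperimeter s = 2.3324.
By l'Huilier's theorem, tan(E/4) = √[tan(s/2) tan((s−a)/2) tan((s−b)/2) tan((s−c)/2)], giving spherical excess E = 0.5563 rad.
Area = E·R² = 0.5563 × (6371)² ≈ 22582015 km².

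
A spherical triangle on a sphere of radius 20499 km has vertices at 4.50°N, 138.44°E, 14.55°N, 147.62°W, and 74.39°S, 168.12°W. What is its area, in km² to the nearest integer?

Side lengths (central angles): a = 1.5688, b = 1.4865, c = 1.2801 rad; semiperimeter s = 2.1677.
By l'Huilier's theorem, tan(E/4) = √[tan(s/2) tan((s−a)/2) tan((s−b)/2) tan((s−c)/2)], giving spherical excess E = 1.2149 rad.
Area = E·R² = 1.2149 × (20499)² ≈ 510526798 km².

510526798 km²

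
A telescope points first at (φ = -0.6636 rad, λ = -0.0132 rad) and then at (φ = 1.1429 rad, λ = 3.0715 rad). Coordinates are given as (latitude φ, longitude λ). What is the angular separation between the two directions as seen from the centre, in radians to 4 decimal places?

2.6611 rad

Let φ₁ = -0.6636 rad, φ₂ = 1.1429 rad, and Δλ = 3.0847 rad.
cos c = sin φ₁ sin φ₂ + cos φ₁ cos φ₂ cos Δλ = (-0.6160)(0.9098) + (0.7878)(0.4150)(-0.9984) = -0.88679,
so c = arccos(-0.88679) = 2.66115 rad.
So the angular separation is 2.6611 rad.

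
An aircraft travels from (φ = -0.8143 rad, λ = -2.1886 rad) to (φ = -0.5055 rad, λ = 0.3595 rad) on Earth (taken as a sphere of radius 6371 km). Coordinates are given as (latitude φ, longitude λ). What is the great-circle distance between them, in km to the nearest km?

10939 km

Let φ₁ = -0.8143 rad, φ₂ = -0.5055 rad, and Δλ = 2.5481 rad.
cos c = sin φ₁ sin φ₂ + cos φ₁ cos φ₂ cos Δλ = (-0.7272)(-0.4842) + (0.6864)(0.8749)(-0.8290) = -0.14567,
so c = arccos(-0.14567) = 1.71699 rad.
Distance = R·c = 6371 × 1.7170 ≈ 10939 km.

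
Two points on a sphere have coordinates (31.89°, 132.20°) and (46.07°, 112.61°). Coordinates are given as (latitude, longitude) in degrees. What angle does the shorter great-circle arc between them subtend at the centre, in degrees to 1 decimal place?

20.7°

In radians: φ₁ = 0.5566, φ₂ = 0.8041, Δλ = -19.590° = -0.3419 rad.
cos c = sin φ₁ sin φ₂ + cos φ₁ cos φ₂ cos Δλ = (0.5283)(0.7202) + (0.8491)(0.6938)(0.9421) = 0.93543,
so c = arccos(0.93543) = 0.36131 rad.
So the angular separation is 20.7°.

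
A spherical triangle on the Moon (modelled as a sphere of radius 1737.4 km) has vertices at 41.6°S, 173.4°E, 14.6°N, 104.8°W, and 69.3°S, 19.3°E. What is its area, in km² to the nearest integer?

4521947 km²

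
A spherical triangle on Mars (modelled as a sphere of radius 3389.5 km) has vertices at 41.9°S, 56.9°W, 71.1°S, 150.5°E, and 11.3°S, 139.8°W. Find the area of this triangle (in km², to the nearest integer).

9636492 km²

Side lengths (central angles): a = 1.2707, b = 1.3479, c = 1.1398 rad; semiperimeter s = 1.8792.
By l'Huilier's theorem, tan(E/4) = √[tan(s/2) tan((s−a)/2) tan((s−b)/2) tan((s−c)/2)], giving spherical excess E = 0.8388 rad.
Area = E·R² = 0.8388 × (3389.5)² ≈ 9636492 km².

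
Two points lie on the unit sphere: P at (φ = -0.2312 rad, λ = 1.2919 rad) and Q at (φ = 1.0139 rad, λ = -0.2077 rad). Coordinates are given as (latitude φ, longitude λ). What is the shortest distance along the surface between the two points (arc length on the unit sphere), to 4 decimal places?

1.7294

With latitudes φ₁ = -13.247°, φ₂ = 58.092° and longitude difference Δλ = -85.921°:
Haversine: a = sin²(Δφ/2) + cos φ₁ cos φ₂ sin²(Δλ/2) = 0.3400 + (0.9734)(0.5286)(0.4644) = 0.57896.
Central angle c = 2·arcsin(√a) = 1.72938 rad.
On the unit sphere the arc length equals the central angle: 1.7294.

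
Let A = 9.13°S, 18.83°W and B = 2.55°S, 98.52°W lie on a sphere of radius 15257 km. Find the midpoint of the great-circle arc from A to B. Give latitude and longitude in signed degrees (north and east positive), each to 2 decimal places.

Central angle δ = 1.3862 rad. Interpolating on the sphere with fraction f = 0.5:
P = [sin((1−f)δ)·A + sin(fδ)·B] / sin δ = 0.6500·A + 0.6500·B in Cartesian coordinates,
giving P = (0.5112, -0.8493, -0.1320), i.e. latitude -7.59°, longitude -58.96°.

-7.59°, -58.96°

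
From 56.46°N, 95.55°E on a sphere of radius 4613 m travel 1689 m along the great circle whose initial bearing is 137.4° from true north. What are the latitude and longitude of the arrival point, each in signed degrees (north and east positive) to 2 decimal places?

Angular distance δ = d/R = 1689/4613 = 0.36614 rad; initial bearing θ = 2.3981 rad.
sin φ₂ = sin φ₁ cos δ + cos φ₁ sin δ cos θ = (0.8335)(0.9337) + (0.5525)(0.3580)(-0.7361) = 0.6326, so φ₂ = 39.25°.
Δλ = atan2(sin θ sin δ cos φ₁, cos δ − sin φ₁ sin φ₂) = atan2(0.1339, 0.4064) = 18.235°.
λ₂ = 95.550° + 18.235° = 113.78°.

39.25°, 113.78°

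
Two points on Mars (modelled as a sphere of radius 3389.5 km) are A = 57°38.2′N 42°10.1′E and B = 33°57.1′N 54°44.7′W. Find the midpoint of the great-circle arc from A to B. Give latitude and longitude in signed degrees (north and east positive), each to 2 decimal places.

56.42°, -19.96°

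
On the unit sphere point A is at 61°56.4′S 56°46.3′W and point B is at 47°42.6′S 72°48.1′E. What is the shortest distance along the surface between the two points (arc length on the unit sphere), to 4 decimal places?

1.1027

In radians: φ₁ = -1.0811, φ₂ = -0.8327, Δλ = 129.573° = 2.2615 rad.
Haversine: a = sin²(Δφ/2) + cos φ₁ cos φ₂ sin²(Δλ/2) = 0.0153 + (0.4704)(0.6729)(0.8185) = 0.27442.
Central angle c = 2·arcsin(√a) = 1.10274 rad.
On the unit sphere the arc length equals the central angle: 1.1027.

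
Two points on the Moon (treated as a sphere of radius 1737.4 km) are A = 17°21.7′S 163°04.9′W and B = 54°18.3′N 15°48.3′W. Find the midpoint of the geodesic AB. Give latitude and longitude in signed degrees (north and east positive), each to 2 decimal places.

42.50°, -128.85°

Central angle δ = 2.3615 rad. Interpolating on the sphere with fraction f = 0.5:
P = [sin((1−f)δ)·A + sin(fδ)·B] / sin δ = 1.3150·A + 1.3150·B in Cartesian coordinates,
giving P = (-0.4625, -0.5742, 0.6756), i.e. latitude 42.50°, longitude -128.85°.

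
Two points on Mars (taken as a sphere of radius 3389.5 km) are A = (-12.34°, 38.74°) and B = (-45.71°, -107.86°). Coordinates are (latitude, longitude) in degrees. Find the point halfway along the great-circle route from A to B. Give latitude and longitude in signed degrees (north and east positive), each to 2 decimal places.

-59.37°, -5.56°

Central angle δ = 2.0004 rad. Interpolating on the sphere with fraction f = 0.5:
P = [sin((1−f)δ)·A + sin(fδ)·B] / sin δ = 0.9257·A + 0.9257·B in Cartesian coordinates,
giving P = (0.5071, -0.0493, -0.8605), i.e. latitude -59.37°, longitude -5.56°.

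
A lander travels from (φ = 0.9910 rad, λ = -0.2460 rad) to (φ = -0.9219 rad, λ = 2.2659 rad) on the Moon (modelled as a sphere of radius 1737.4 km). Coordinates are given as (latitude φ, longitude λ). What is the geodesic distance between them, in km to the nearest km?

In radians: φ₁ = 0.9910, φ₂ = -0.9219, Δλ = 143.921° = 2.5119 rad.
cos c = sin φ₁ sin φ₂ + cos φ₁ cos φ₂ cos Δλ = (0.8366)(-0.7968) + (0.5479)(0.6043)(-0.8082) = -0.93412,
so c = arccos(-0.93412) = 2.77657 rad.
Distance = R·c = 1737.4 × 2.7766 ≈ 4824 km.

4824 km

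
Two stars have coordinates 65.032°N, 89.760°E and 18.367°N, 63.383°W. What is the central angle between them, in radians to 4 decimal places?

1.6426 rad

Let φ₁ = 1.1350 rad, φ₂ = 0.3206 rad, and Δλ = -2.6728 rad.
cos c = sin φ₁ sin φ₂ + cos φ₁ cos φ₂ cos Δλ = (0.9065)(0.3151) + (0.4221)(0.9491)(-0.8921) = -0.07174,
so c = arccos(-0.07174) = 1.64260 rad.
So the angular separation is 1.6426 rad.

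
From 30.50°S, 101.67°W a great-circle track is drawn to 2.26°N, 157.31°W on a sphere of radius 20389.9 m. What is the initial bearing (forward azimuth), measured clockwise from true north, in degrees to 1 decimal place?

With φ₁ = -0.5323, φ₂ = 0.0394, Δλ = -0.9711 rad, the forward-azimuth formula gives
θ = atan2( sin Δλ cos φ₂ , cos φ₁ sin φ₂ − sin φ₁ cos φ₂ cos Δλ ) = atan2(-0.8249, 0.3202) = -68.78°.
Adding 360° brings this into [0°, 360°): 291.2°.

291.2°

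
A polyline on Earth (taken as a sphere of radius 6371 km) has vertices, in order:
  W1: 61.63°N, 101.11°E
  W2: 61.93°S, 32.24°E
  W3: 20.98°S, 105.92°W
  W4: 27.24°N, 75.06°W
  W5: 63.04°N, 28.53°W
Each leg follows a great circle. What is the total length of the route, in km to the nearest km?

36495 km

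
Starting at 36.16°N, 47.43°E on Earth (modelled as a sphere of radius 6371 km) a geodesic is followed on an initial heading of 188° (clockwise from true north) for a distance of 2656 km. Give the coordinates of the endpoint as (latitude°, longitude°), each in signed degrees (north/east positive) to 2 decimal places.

12.46°, 44.12°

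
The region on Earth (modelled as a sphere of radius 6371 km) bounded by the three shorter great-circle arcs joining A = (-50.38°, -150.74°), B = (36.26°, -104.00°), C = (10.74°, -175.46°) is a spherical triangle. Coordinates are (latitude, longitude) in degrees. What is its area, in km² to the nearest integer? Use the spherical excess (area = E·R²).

36123927 km²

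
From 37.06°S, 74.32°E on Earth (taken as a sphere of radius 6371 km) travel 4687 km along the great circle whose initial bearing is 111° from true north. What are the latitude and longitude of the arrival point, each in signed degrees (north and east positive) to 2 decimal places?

-39.70°, 128.83°

Angular distance δ = d/R = 4687/6371 = 0.73568 rad; initial bearing θ = 1.9373 rad.
sin φ₂ = sin φ₁ cos δ + cos φ₁ sin δ cos θ = (-0.6027)(0.7414) + (0.7980)(0.6711)(-0.3584) = -0.6387, so φ₂ = -39.70°.
Δλ = atan2(sin θ sin δ cos φ₁, cos δ − sin φ₁ sin φ₂) = atan2(0.5000, 0.3565) = 54.512°.
λ₂ = 74.320° + 54.512° = 128.83°.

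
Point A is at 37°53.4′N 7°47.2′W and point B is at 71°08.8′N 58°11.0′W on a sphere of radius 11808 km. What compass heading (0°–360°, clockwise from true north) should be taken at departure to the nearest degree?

338°

With φ₁ = 0.6613, φ₂ = 1.2417, Δλ = -0.8796 rad, the forward-azimuth formula gives
θ = atan2( sin Δλ cos φ₂ , cos φ₁ sin φ₂ − sin φ₁ cos φ₂ cos Δλ ) = atan2(-0.2490, 0.6203) = -21.87°.
Adding 360° brings this into [0°, 360°): 338°.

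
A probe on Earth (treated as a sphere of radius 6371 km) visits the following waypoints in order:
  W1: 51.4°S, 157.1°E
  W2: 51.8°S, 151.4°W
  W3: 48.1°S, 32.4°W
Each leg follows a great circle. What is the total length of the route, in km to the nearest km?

10974 km

Leg W1→W2: central angle 0.5465 rad, distance 3481.9 km.
Leg W2→W3: central angle 1.1759 rad, distance 7491.8 km.
Total: 3481.9 + 7491.8 ≈ 10974 km.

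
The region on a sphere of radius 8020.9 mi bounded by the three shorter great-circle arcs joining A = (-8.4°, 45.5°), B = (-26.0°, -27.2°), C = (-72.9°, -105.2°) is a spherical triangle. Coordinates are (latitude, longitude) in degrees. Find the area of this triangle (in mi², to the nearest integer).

56109656 mi²

Side lengths (central angles): a = 1.0770, b = 1.6851, c = 1.2361 rad; semiperimeter s = 1.9991.
By l'Huilier's theorem, tan(E/4) = √[tan(s/2) tan((s−a)/2) tan((s−b)/2) tan((s−c)/2)], giving spherical excess E = 0.8722 rad.
Area = E·R² = 0.8722 × (8020.9)² ≈ 56109656 mi².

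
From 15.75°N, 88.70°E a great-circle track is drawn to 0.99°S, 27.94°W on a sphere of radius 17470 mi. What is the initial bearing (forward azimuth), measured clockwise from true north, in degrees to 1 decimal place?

276.7°

Δλ = -116.640° = -2.0358 rad.
y = sin Δλ · cos φ₂ = (-0.8938)(0.9999) = -0.8937
x = cos φ₁ sin φ₂ − sin φ₁ cos φ₂ cos Δλ = (0.9625)(-0.0173) − (0.2714)(0.9999)(-0.4484) = 0.1051
θ = atan2(y, x) = -83.30°; adding 360° gives 276.7°.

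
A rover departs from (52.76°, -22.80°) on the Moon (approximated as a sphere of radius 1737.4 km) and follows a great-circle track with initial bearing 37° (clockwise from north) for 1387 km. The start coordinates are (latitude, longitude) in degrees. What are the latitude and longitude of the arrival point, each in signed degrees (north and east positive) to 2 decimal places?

64.39°, 71.58°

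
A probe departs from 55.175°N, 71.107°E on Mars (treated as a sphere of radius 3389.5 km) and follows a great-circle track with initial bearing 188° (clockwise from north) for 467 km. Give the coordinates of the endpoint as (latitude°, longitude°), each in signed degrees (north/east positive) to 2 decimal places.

Angular distance δ = d/R = 467/3389.5 = 0.13778 rad; initial bearing θ = 3.2812 rad.
sin φ₂ = sin φ₁ cos δ + cos φ₁ sin δ cos θ = (0.8209)(0.9905) + (0.5711)(0.1373)(-0.9903) = 0.7355, so φ₂ = 47.35°.
Δλ = atan2(sin θ sin δ cos φ₁, cos δ − sin φ₁ sin φ₂) = atan2(-0.0109, 0.3868) = -1.617°.
λ₂ = 71.107° − 1.617° = 69.49°.

47.35°, 69.49°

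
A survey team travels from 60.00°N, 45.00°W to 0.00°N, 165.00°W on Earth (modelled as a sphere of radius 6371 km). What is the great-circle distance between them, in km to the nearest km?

In radians: φ₁ = 1.0472, φ₂ = 0.0000, Δλ = -120.000° = -2.0944 rad.
Haversine: a = sin²(Δφ/2) + cos φ₁ cos φ₂ sin²(Δλ/2) = 0.2500 + (0.5000)(1.0000)(0.7500) = 0.62500.
Central angle c = 2·arcsin(√a) = 1.82348 rad.
Distance = R·c = 6371 × 1.8235 ≈ 11617 km.

11617 km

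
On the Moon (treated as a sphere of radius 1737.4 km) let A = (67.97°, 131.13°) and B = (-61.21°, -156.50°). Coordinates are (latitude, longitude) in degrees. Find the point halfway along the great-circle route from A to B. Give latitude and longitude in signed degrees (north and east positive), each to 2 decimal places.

4.17°, 172.51°

The central angle between A and B is δ = 2.4306 rad.
With f = 0.5, the slerp weights are sin((1−f)δ)/sin δ = 1.4365 and sin(fδ)/sin δ = 1.4365.
Weighted sum of the unit vectors: (1.4365)·(-0.2467,0.2825,0.9270) + (1.4365)·(-0.4417,-0.1920,-0.8764) = (-0.9888, 0.1300, 0.0727).
Converting back: φ = atan2(z, √(x²+y²)) = 4.17°, λ = atan2(y, x) = 172.51°.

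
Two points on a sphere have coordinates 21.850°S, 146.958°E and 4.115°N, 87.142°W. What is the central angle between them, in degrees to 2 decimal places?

124.72°

With latitudes φ₁ = -21.850°, φ₂ = 4.115° and longitude difference Δλ = 125.900°:
cos c = sin φ₁ sin φ₂ + cos φ₁ cos φ₂ cos Δλ = (-0.3722)(0.0718) + (0.9282)(0.9974)(-0.5864) = -0.56955,
so c = arccos(-0.56955) = 2.17676 rad.
So the angular separation is 124.72°.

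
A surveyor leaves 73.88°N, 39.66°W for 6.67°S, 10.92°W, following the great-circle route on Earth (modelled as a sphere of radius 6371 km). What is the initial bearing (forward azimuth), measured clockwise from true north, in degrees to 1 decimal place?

151.2°

With φ₁ = 1.2894, φ₂ = -0.1164, Δλ = 0.5016 rad, the forward-azimuth formula gives
θ = atan2( sin Δλ cos φ₂ , cos φ₁ sin φ₂ − sin φ₁ cos φ₂ cos Δλ ) = atan2(0.4776, -0.8689) = 151.20°.
So the initial bearing is 151.2°.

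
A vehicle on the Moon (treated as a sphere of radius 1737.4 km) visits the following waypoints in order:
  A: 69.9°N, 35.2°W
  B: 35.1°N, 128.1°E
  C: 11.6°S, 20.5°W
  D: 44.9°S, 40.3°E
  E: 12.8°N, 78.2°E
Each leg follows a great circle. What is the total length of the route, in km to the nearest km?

10486 km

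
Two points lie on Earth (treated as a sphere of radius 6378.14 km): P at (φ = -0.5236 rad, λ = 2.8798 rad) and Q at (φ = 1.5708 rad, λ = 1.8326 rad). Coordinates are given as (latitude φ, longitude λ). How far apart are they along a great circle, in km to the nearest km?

With latitudes φ₁ = -30.000°, φ₂ = 90.000° and longitude difference Δλ = -60.000°:
cos c = sin φ₁ sin φ₂ + cos φ₁ cos φ₂ cos Δλ = (-0.5000)(1.0000) + (0.8660)(-0.0000)(0.5000) = -0.50000,
so c = arccos(-0.50000) = 2.09440 rad.
Distance = R·c = 6378.14 × 2.0944 ≈ 13358 km.

13358 km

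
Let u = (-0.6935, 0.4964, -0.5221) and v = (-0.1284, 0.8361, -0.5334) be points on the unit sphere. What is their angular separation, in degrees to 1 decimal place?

u·v = 0.7826; |u| = 1.0000, |v| = 1.0000.
cos θ = (u·v)/(|u||v|) = 0.7826, so θ = 38.5°.

38.5°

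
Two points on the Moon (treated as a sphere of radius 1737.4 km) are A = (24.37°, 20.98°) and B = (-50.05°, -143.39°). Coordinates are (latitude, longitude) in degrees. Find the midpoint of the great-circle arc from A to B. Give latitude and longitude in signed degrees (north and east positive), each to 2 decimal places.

-46.17°, -9.62°

Central angle δ = 2.6458 rad. Interpolating on the sphere with fraction f = 0.5:
P = [sin((1−f)δ)·A + sin(fδ)·B] / sin δ = 2.0378·A + 2.0378·B in Cartesian coordinates,
giving P = (0.6828, -0.1157, -0.7214), i.e. latitude -46.17°, longitude -9.62°.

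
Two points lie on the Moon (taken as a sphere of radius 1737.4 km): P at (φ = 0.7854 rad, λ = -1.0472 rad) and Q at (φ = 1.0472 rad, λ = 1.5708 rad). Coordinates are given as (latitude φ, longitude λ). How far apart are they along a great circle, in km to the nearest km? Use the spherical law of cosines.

In radians: φ₁ = 0.7854, φ₂ = 1.0472, Δλ = 150.000° = 2.6180 rad.
cos c = sin φ₁ sin φ₂ + cos φ₁ cos φ₂ cos Δλ = (0.7071)(0.8660) + (0.7071)(0.5000)(-0.8660) = 0.30619,
so c = arccos(0.30619) = 1.25961 rad.
Distance = R·c = 1737.4 × 1.2596 ≈ 2188 km.

2188 km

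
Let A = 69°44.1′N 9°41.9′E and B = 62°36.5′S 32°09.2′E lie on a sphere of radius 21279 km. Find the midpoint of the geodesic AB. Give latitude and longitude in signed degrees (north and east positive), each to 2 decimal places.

Central angle δ = 2.3263 rad. Interpolating on the sphere with fraction f = 0.5:
P = [sin((1−f)δ)·A + sin(fδ)·B] / sin δ = 1.2612·A + 1.2612·B in Cartesian coordinates,
giving P = (0.9218, 0.3824, 0.0633), i.e. latitude 3.63°, longitude 22.53°.

3.63°, 22.53°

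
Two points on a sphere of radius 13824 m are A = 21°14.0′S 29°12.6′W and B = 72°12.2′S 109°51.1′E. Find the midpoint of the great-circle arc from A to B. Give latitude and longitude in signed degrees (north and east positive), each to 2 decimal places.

The central angle between A and B is δ = 1.4408 rad.
With f = 0.5, the slerp weights are sin((1−f)δ)/sin δ = 0.6653 and sin(fδ)/sin δ = 0.6653.
Weighted sum of the unit vectors: (0.6653)·(0.8136,-0.4549,-0.3622) + (0.6653)·(-0.1038,0.2875,-0.9521) = (0.4722, -0.1114, -0.8744).
Converting back: φ = atan2(z, √(x²+y²)) = -60.98°, λ = atan2(y, x) = -13.27°.

-60.98°, -13.27°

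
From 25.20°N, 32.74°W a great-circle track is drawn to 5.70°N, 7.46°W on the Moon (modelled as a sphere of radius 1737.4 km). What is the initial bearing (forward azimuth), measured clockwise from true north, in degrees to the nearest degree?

125°

Δλ = 25.280° = 0.4412 rad.
y = sin Δλ · cos φ₂ = (0.4270)(0.9951) = 0.4249
x = cos φ₁ sin φ₂ − sin φ₁ cos φ₂ cos Δλ = (0.9048)(0.0993) − (0.4258)(0.9951)(0.9042) = -0.2932
θ = atan2(y, x) = 124.61°, so the bearing is 125°.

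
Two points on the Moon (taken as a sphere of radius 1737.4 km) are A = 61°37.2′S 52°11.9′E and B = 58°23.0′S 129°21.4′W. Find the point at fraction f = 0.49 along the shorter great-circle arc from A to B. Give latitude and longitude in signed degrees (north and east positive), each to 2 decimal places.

-88.89°, -152.34°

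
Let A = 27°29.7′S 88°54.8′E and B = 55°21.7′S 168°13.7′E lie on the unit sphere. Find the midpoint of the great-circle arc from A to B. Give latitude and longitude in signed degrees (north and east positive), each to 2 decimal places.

Central angle δ = 1.0777 rad. Interpolating on the sphere with fraction f = 0.5:
P = [sin((1−f)δ)·A + sin(fδ)·B] / sin δ = 0.5826·A + 0.5826·B in Cartesian coordinates,
giving P = (-0.3144, 0.5842, -0.7482), i.e. latitude -48.44°, longitude 118.28°.

-48.44°, 118.28°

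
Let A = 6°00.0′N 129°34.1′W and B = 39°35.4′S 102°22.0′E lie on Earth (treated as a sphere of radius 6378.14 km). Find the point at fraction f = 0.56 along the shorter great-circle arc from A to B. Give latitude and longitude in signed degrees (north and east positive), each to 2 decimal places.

Central angle δ = 2.1402 rad. Interpolating on the sphere with fraction f = 0.56:
P = [sin((1−f)δ)·A + sin(fδ)·B] / sin δ = 0.9600·A + 1.1060·B in Cartesian coordinates,
giving P = (-0.7907, 0.0965, -0.6045), i.e. latitude -37.19°, longitude 173.04°.

-37.19°, 173.04°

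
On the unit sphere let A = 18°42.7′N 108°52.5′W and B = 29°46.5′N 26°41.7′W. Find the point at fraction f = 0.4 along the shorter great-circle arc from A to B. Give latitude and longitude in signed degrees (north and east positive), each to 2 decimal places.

The central angle between A and B is δ = 1.2962 rad.
With f = 0.4, the slerp weights are sin((1−f)δ)/sin δ = 0.7290 and sin(fδ)/sin δ = 0.5148.
Weighted sum of the unit vectors: (0.7290)·(-0.3064,-0.8962,0.3208) + (0.5148)·(0.7755,-0.3899,0.4966) = (0.1759, -0.8541, 0.4895).
Converting back: φ = atan2(z, √(x²+y²)) = 29.31°, λ = atan2(y, x) = -78.36°.

29.31°, -78.36°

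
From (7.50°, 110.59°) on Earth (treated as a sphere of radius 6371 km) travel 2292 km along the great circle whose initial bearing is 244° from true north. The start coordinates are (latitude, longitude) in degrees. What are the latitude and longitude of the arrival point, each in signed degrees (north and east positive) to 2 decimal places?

-1.77°, 92.13°

Angular distance δ = d/R = 2292/6371 = 0.35976 rad; initial bearing θ = 4.2586 rad.
sin φ₂ = sin φ₁ cos δ + cos φ₁ sin δ cos θ = (0.1305)(0.9360) + (0.9914)(0.3520)(-0.4384) = -0.0308, so φ₂ = -1.77°.
Δλ = atan2(sin θ sin δ cos φ₁, cos δ − sin φ₁ sin φ₂) = atan2(-0.3137, 0.9400) = -18.455°.
λ₂ = 110.590° − 18.455° = 92.13°.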